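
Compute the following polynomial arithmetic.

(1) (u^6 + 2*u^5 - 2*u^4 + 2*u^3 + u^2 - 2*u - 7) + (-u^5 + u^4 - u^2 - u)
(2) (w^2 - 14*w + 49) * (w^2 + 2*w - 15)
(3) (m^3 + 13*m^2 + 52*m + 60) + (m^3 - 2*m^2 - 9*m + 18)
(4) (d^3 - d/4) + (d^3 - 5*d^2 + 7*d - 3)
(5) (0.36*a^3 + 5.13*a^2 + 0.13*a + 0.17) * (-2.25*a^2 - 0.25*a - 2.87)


(1) = u^6 + u^5 - u^4 + 2*u^3 - 3*u - 7
(2) = w^4 - 12*w^3 + 6*w^2 + 308*w - 735
(3) = 2*m^3 + 11*m^2 + 43*m + 78
(4) = 2*d^3 - 5*d^2 + 27*d/4 - 3
(5) = -0.81*a^5 - 11.6325*a^4 - 2.6082*a^3 - 15.1381*a^2 - 0.4156*a - 0.4879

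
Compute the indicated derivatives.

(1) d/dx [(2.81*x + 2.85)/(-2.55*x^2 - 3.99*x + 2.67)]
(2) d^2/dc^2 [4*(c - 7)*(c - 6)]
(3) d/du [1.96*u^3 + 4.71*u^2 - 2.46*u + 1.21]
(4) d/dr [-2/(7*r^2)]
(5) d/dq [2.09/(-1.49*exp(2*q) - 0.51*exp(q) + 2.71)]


(1) = (7.1655*x^2 + 14.535*x + 18.8742)/(6.5025*x^4 + 20.349*x^3 + 2.3031*x^2 - 21.3066*x + 7.1289)
(2) = 8
(3) = 5.88*u^2 + 9.42*u - 2.46
(4) = 4/(7*r^3)
(5) = (6.2282*exp(q) + 1.0659)*exp(q)/(1.49*exp(2*q) + 0.51*exp(q) - 2.71)^2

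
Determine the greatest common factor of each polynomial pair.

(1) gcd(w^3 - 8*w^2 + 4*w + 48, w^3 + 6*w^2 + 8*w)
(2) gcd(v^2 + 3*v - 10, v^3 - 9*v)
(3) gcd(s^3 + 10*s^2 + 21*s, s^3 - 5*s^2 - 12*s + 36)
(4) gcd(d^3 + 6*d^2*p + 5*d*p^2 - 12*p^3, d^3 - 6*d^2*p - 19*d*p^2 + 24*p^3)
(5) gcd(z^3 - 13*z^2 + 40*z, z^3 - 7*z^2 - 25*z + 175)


(1) = w + 2
(2) = 1
(3) = gcd(s*(s + 3)*(s + 7), (s - 6)*(s - 2)*(s + 3)) = s + 3
(4) = gcd((d - p)*(d + 3*p)*(d + 4*p), (d - 8*p)*(d - p)*(d + 3*p)) = -d^2 - 2*d*p + 3*p^2
(5) = gcd(z*(z - 8)*(z - 5), (z - 7)*(z - 5)*(z + 5)) = z - 5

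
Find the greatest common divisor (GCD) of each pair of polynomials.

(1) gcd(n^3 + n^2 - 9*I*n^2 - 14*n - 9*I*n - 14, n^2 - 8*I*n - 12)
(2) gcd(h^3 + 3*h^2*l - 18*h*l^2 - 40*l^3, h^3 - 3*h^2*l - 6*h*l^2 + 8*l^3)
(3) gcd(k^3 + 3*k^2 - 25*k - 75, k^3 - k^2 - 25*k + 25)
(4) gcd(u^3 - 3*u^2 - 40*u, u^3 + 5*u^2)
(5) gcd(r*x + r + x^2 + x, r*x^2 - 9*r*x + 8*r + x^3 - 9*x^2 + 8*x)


(1) = n - 2*I
(2) = gcd((h - 4*l)*(h + 2*l)*(h + 5*l), (h - 4*l)*(h - l)*(h + 2*l)) = h^2 - 2*h*l - 8*l^2
(3) = gcd((k - 5)*(k + 3)*(k + 5), (k - 5)*(k - 1)*(k + 5)) = k^2 - 25
(4) = gcd(u*(u - 8)*(u + 5), u^2*(u + 5)) = u^2 + 5*u
(5) = gcd((r + x)*(x + 1), (r + x)*(x - 8)*(x - 1)) = r + x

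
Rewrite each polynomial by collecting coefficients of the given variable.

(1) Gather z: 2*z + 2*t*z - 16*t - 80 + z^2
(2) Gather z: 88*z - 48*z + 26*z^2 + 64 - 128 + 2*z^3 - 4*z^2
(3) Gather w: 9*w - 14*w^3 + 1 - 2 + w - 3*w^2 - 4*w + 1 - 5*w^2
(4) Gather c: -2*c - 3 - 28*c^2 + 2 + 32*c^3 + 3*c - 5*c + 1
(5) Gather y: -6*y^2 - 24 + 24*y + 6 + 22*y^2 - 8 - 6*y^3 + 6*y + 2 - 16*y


(1) = -16*t + z^2 + z*(2*t + 2) - 80
(2) = 2*z^3 + 22*z^2 + 40*z - 64
(3) = -14*w^3 - 8*w^2 + 6*w
(4) = 32*c^3 - 28*c^2 - 4*c
(5) = -6*y^3 + 16*y^2 + 14*y - 24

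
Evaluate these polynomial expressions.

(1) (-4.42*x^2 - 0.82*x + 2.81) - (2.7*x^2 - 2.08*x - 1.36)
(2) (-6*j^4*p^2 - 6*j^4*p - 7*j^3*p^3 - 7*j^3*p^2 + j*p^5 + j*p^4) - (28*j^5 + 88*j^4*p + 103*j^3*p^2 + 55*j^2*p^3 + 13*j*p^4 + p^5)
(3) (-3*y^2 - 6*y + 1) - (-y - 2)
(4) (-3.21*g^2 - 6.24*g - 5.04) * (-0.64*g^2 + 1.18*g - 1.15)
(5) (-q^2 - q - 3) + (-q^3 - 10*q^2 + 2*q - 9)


(1) = -7.12*x^2 + 1.26*x + 4.17
(2) = -28*j^5 - 6*j^4*p^2 - 94*j^4*p - 7*j^3*p^3 - 110*j^3*p^2 - 55*j^2*p^3 + j*p^5 - 12*j*p^4 - p^5
(3) = -3*y^2 - 5*y + 3
(4) = 2.0544*g^4 + 0.2058*g^3 - 0.4461*g^2 + 1.2288*g + 5.796
(5) = -q^3 - 11*q^2 + q - 12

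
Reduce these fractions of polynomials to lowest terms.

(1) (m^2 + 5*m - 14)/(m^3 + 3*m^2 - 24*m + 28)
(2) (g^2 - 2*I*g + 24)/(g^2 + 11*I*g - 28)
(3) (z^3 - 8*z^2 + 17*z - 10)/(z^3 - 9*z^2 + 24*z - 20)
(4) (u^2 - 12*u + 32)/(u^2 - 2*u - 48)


(1) = 1/(m - 2)
(2) = (g - 6*I)/(g + 7*I)
(3) = (z - 1)/(z - 2)
(4) = (u - 4)/(u + 6)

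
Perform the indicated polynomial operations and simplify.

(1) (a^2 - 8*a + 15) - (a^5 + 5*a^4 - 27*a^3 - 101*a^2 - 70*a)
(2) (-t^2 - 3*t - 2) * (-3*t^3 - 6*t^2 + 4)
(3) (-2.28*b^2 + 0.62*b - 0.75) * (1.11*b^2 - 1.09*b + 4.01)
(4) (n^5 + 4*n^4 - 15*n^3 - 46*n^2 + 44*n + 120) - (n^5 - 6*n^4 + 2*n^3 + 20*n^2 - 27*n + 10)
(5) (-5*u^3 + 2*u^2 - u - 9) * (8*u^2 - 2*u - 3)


(1) = -a^5 - 5*a^4 + 27*a^3 + 102*a^2 + 62*a + 15
(2) = 3*t^5 + 15*t^4 + 24*t^3 + 8*t^2 - 12*t - 8
(3) = -2.5308*b^4 + 3.1734*b^3 - 10.6511*b^2 + 3.3037*b - 3.0075
(4) = 10*n^4 - 17*n^3 - 66*n^2 + 71*n + 110
(5) = -40*u^5 + 26*u^4 + 3*u^3 - 76*u^2 + 21*u + 27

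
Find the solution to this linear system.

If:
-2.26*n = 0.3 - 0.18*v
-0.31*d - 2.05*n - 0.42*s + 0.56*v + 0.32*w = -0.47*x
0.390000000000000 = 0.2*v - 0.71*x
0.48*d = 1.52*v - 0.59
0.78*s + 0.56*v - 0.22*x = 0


Then:
d = 11.2416666666667*x + 4.94583333333333
n = 0.282743362831858*x + 0.0225663716814159
s = -2.26666666666667*x - 1.4
v = 3.55*x + 1.95
w = 2.04543925147493*x - 0.314158139749263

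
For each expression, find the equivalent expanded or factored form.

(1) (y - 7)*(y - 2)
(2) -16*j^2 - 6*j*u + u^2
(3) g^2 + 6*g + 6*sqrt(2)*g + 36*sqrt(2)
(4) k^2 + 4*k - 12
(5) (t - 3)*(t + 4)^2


(1) = y^2 - 9*y + 14
(2) = (-8*j + u)*(2*j + u)
(3) = (g + 6)*(g + 6*sqrt(2))
(4) = (k - 2)*(k + 6)
(5) = t^3 + 5*t^2 - 8*t - 48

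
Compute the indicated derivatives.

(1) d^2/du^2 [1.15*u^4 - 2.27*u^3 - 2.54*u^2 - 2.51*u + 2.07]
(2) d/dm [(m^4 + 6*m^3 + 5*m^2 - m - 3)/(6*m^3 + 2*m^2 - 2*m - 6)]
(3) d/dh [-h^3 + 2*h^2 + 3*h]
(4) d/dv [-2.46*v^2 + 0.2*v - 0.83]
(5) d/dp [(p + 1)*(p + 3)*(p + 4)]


(1) = 13.8*u^2 - 13.62*u - 5.08
(2) = m*(3*m^5 + 2*m^4 - 12*m^3 - 18*m^2 - 31*m - 24)/(2*(9*m^6 + 6*m^5 - 5*m^4 - 20*m^3 - 5*m^2 + 6*m + 9))
(3) = -3*h^2 + 4*h + 3
(4) = 0.2 - 4.92*v
(5) = 3*p^2 + 16*p + 19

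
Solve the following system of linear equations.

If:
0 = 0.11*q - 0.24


Then:
q = 2.18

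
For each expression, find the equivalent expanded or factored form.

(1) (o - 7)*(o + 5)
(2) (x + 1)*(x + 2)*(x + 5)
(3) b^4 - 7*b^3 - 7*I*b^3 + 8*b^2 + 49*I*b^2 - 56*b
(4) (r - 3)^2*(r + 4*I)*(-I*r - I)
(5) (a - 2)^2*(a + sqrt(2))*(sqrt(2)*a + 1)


(1) = o^2 - 2*o - 35
(2) = x^3 + 8*x^2 + 17*x + 10
(3) = b*(b - 7)*(b - 8*I)*(b + I)
(4) = -I*r^4 + 4*r^3 + 5*I*r^3 - 20*r^2 - 3*I*r^2 + 12*r - 9*I*r + 36
(5) = sqrt(2)*a^4 - 4*sqrt(2)*a^3 + 3*a^3 - 12*a^2 + 5*sqrt(2)*a^2 - 4*sqrt(2)*a + 12*a + 4*sqrt(2)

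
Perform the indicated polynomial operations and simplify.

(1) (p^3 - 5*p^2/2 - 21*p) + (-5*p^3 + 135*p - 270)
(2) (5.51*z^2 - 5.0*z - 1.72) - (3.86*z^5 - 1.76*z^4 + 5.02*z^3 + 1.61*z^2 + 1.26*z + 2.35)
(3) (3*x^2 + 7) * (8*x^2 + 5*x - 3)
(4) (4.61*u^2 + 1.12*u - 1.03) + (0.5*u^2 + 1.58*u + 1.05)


(1) = -4*p^3 - 5*p^2/2 + 114*p - 270
(2) = -3.86*z^5 + 1.76*z^4 - 5.02*z^3 + 3.9*z^2 - 6.26*z - 4.07
(3) = 24*x^4 + 15*x^3 + 47*x^2 + 35*x - 21
(4) = 5.11*u^2 + 2.7*u + 0.02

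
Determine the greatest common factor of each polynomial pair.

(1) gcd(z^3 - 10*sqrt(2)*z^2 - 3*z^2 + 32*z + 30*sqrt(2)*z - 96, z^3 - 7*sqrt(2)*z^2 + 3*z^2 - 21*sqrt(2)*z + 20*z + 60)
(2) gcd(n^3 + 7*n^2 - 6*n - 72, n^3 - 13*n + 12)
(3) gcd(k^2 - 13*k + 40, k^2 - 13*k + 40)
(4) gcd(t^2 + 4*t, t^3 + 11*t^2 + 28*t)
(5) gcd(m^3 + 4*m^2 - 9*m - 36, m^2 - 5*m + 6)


(1) = gcd((z - 3)*(z - 8*sqrt(2))*(z - 2*sqrt(2)), (z + 3)*(z - 5*sqrt(2))*(z - 2*sqrt(2))) = z - 2*sqrt(2)
(2) = gcd((n - 3)*(n + 4)*(n + 6), (n - 3)*(n - 1)*(n + 4)) = n^2 + n - 12
(3) = gcd((k - 8)*(k - 5), (k - 8)*(k - 5)) = k^2 - 13*k + 40
(4) = gcd(t*(t + 4), t*(t + 4)*(t + 7)) = t^2 + 4*t
(5) = gcd((m - 3)*(m + 3)*(m + 4), (m - 3)*(m - 2)) = m - 3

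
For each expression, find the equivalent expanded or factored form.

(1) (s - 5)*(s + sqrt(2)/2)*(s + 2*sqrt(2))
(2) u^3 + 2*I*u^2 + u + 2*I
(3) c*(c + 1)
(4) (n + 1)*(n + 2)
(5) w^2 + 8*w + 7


(1) = s^3 - 5*s^2 + 5*sqrt(2)*s^2/2 - 25*sqrt(2)*s/2 + 2*s - 10
(2) = (u - I)*(u + I)*(u + 2*I)
(3) = c^2 + c
(4) = n^2 + 3*n + 2
(5) = (w + 1)*(w + 7)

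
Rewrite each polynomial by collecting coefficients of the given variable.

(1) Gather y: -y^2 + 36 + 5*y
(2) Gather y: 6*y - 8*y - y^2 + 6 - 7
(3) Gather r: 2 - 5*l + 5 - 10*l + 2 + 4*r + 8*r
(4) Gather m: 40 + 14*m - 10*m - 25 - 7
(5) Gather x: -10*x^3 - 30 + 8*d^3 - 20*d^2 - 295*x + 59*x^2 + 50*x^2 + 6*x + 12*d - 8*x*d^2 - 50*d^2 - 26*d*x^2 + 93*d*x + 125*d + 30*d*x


(1) = -y^2 + 5*y + 36
(2) = -y^2 - 2*y - 1
(3) = -15*l + 12*r + 9
(4) = 4*m + 8
(5) = 8*d^3 - 70*d^2 + 137*d - 10*x^3 + x^2*(109 - 26*d) + x*(-8*d^2 + 123*d - 289) - 30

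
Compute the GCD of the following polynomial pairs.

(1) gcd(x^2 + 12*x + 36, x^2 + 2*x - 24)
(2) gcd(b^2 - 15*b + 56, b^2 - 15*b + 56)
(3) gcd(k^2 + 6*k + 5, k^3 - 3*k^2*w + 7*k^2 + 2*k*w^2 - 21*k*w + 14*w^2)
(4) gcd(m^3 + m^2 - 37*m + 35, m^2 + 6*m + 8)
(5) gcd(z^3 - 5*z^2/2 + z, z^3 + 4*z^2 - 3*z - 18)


(1) = gcd((x + 6)^2, (x - 4)*(x + 6)) = x + 6
(2) = gcd((b - 8)*(b - 7), (b - 8)*(b - 7)) = b^2 - 15*b + 56
(3) = gcd((k + 1)*(k + 5), (k + 7)*(k - 2*w)*(k - w)) = 1
(4) = gcd((m - 5)*(m - 1)*(m + 7), (m + 2)*(m + 4)) = 1
(5) = gcd(z*(z - 2)*(z - 1/2), (z - 2)*(z + 3)^2) = z - 2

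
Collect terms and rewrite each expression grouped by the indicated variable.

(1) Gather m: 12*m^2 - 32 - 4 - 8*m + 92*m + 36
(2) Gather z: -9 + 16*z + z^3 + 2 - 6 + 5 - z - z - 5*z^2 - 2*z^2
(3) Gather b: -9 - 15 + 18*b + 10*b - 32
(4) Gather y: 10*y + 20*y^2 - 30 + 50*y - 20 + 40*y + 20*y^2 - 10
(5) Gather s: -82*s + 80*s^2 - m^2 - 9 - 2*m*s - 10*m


(1) = 12*m^2 + 84*m
(2) = z^3 - 7*z^2 + 14*z - 8
(3) = 28*b - 56
(4) = 40*y^2 + 100*y - 60
(5) = -m^2 - 10*m + 80*s^2 + s*(-2*m - 82) - 9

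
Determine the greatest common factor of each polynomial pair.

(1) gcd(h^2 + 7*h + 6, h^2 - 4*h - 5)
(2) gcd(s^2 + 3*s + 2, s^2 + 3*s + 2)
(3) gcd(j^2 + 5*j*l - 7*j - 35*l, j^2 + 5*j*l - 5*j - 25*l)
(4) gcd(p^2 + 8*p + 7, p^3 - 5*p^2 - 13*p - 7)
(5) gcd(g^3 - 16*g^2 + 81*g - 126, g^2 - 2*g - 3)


(1) = gcd((h + 1)*(h + 6), (h - 5)*(h + 1)) = h + 1
(2) = gcd((s + 1)*(s + 2), (s + 1)*(s + 2)) = s^2 + 3*s + 2
(3) = j + 5*l
(4) = p + 1
(5) = g - 3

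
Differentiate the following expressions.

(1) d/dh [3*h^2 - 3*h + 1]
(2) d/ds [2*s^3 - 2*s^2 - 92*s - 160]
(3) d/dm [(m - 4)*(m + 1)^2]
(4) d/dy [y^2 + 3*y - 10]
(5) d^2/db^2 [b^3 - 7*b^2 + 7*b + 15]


(1) = 6*h - 3
(2) = 6*s^2 - 4*s - 92
(3) = (m + 1)*(3*m - 7)
(4) = 2*y + 3
(5) = 6*b - 14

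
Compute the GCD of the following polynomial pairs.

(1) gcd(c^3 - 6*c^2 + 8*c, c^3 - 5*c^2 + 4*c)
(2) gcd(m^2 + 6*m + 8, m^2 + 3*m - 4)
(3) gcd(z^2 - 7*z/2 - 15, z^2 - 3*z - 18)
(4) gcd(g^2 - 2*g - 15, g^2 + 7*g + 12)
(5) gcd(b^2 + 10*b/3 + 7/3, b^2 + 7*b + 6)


(1) = gcd(c*(c - 4)*(c - 2), c*(c - 4)*(c - 1)) = c^2 - 4*c
(2) = m + 4
(3) = gcd((z - 6)*(z + 5/2), (z - 6)*(z + 3)) = z - 6
(4) = gcd((g - 5)*(g + 3), (g + 3)*(g + 4)) = g + 3
(5) = b + 1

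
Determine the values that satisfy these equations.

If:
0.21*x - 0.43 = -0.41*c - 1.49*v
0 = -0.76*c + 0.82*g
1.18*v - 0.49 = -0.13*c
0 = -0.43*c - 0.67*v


Then:
c = -0.78
g = -0.72
v = 0.50
x = 0.02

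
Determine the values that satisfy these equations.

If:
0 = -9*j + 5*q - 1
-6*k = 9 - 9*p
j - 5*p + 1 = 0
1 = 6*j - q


Then:
j = 2/7
k = -39/35
p = 9/35
q = 5/7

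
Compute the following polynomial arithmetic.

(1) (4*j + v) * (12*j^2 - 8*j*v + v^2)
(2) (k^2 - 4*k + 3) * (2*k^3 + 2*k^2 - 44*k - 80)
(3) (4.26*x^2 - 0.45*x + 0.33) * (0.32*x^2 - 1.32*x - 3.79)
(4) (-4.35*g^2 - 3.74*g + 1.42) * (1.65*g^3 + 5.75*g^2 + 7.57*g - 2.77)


(1) = 48*j^3 - 20*j^2*v - 4*j*v^2 + v^3
(2) = 2*k^5 - 6*k^4 - 46*k^3 + 102*k^2 + 188*k - 240
(3) = 1.3632*x^4 - 5.7672*x^3 - 15.4458*x^2 + 1.2699*x - 1.2507
(4) = -7.1775*g^5 - 31.1835*g^4 - 52.0915*g^3 - 8.0973*g^2 + 21.1092*g - 3.9334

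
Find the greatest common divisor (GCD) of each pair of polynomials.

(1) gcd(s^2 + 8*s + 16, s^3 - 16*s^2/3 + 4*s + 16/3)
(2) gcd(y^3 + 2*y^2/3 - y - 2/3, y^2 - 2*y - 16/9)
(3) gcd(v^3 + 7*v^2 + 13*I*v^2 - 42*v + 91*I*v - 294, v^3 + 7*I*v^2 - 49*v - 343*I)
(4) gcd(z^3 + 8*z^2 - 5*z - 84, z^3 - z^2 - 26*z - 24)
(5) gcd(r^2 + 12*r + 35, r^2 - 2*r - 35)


(1) = gcd((s + 4)^2, (s - 4)*(s - 2)*(s + 2/3)) = 1
(2) = y + 2/3
(3) = gcd((v + 7)*(v + 6*I)*(v + 7*I), (v - 7)*(v + 7)*(v + 7*I)) = v^2 + v*(7 + 7*I) + 49*I
(4) = z + 4
(5) = gcd((r + 5)*(r + 7), (r - 7)*(r + 5)) = r + 5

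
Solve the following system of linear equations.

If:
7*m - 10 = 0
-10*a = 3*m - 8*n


Then:
a = 4*n/5 - 3/7
m = 10/7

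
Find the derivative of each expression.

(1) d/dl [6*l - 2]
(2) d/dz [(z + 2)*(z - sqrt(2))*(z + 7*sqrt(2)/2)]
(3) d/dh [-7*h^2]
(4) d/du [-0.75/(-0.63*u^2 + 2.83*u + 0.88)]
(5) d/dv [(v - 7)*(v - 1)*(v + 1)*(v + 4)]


(1) = 6
(2) = 3*z^2 + 4*z + 5*sqrt(2)*z - 7 + 5*sqrt(2)
(3) = -14*h
(4) = (2.1225 - 0.945*u)/(-0.63*u^2 + 2.83*u + 0.88)^2
(5) = 4*v^3 - 9*v^2 - 58*v + 3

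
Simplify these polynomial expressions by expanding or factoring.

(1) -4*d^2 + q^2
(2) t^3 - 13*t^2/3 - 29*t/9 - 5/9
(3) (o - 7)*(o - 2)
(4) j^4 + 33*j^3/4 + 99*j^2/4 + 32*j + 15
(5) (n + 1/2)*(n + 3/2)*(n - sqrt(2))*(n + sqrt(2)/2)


(1) = (-2*d + q)*(2*d + q)
(2) = (t - 5)*(t + 1/3)^2
(3) = o^2 - 9*o + 14
(4) = (j + 5/4)*(j + 2)^2*(j + 3)
(5) = n^4 - sqrt(2)*n^3/2 + 2*n^3 - sqrt(2)*n^2 - n^2/4 - 2*n - 3*sqrt(2)*n/8 - 3/4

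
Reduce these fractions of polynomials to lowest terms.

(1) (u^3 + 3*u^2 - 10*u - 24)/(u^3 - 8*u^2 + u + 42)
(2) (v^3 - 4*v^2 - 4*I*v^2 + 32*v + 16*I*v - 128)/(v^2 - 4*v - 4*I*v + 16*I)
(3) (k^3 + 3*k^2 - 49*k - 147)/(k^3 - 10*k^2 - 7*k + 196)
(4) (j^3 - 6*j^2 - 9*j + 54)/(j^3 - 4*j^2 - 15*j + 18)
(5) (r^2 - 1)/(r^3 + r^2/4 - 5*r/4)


(1) = (u + 4)/(u - 7)
(2) = (v^2 - 4*I*v + 32)/(v - 4*I)
(3) = (k^2 + 10*k + 21)/(k^2 - 3*k - 28)
(4) = (j - 3)/(j - 1)
(5) = (4*r + 4)/(4*r^2 + 5*r)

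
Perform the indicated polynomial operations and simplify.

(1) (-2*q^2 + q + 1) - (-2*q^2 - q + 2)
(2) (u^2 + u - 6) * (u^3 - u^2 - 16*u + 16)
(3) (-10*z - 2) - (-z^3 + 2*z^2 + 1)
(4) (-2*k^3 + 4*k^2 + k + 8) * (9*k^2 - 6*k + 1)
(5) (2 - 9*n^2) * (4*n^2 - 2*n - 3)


(1) = 2*q - 1
(2) = u^5 - 23*u^3 + 6*u^2 + 112*u - 96
(3) = z^3 - 2*z^2 - 10*z - 3
(4) = -18*k^5 + 48*k^4 - 17*k^3 + 70*k^2 - 47*k + 8
(5) = -36*n^4 + 18*n^3 + 35*n^2 - 4*n - 6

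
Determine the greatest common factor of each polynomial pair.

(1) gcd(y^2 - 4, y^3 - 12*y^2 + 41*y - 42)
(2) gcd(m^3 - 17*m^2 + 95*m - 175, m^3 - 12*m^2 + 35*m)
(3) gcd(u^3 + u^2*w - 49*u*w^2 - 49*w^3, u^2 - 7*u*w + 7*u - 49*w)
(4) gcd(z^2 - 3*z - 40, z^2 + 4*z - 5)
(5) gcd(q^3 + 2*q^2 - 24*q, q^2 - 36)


(1) = y - 2
(2) = m^2 - 12*m + 35
(3) = u - 7*w
(4) = gcd((z - 8)*(z + 5), (z - 1)*(z + 5)) = z + 5
(5) = gcd(q*(q - 4)*(q + 6), (q - 6)*(q + 6)) = q + 6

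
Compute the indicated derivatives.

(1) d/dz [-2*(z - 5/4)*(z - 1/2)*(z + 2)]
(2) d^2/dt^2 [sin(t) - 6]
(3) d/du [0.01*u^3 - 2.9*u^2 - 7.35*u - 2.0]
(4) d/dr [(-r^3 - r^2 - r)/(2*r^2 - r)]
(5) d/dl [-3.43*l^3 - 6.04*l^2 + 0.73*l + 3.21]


(1) = -6*z^2 - z + 23/4
(2) = -sin(t)
(3) = 0.03*u^2 - 5.8*u - 7.35
(4) = (-2*r^2 + 2*r + 3)/(4*r^2 - 4*r + 1)
(5) = -10.29*l^2 - 12.08*l + 0.73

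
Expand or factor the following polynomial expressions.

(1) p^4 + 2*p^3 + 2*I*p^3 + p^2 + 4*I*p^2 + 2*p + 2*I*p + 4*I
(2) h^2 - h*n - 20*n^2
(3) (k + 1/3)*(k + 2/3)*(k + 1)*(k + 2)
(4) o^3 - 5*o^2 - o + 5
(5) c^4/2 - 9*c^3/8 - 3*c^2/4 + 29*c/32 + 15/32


(1) = (p + 2)*(p - I)*(p + I)*(p + 2*I)
(2) = (h - 5*n)*(h + 4*n)
(3) = k^4 + 4*k^3 + 47*k^2/9 + 8*k/3 + 4/9
(4) = (o - 5)*(o - 1)*(o + 1)
(5) = (c/2 + 1/4)*(c - 5/2)*(c - 1)*(c + 3/4)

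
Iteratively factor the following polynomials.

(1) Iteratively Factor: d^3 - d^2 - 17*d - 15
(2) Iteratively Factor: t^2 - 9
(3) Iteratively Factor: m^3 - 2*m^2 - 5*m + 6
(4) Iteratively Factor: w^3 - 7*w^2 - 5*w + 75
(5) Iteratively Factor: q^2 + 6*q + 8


(1) = (d - 5)*(d^2 + 4*d + 3) = (d - 5)*(d + 3)*(d + 1)
(2) = (t + 3)*(t - 3)
(3) = (m - 3)*(m^2 + m - 2) = (m - 3)*(m + 2)*(m - 1)
(4) = (w - 5)*(w^2 - 2*w - 15) = (w - 5)*(w + 3)*(w - 5)
(5) = (q + 4)*(q + 2)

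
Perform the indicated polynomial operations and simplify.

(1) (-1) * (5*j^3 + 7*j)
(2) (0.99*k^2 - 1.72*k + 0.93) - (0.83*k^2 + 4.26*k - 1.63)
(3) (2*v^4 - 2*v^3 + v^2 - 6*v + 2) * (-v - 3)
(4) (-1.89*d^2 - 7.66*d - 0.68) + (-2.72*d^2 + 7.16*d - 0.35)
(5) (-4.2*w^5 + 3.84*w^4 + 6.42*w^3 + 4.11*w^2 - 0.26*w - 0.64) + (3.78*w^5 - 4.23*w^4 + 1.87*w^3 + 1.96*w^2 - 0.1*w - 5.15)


(1) = -5*j^3 - 7*j
(2) = 0.16*k^2 - 5.98*k + 2.56
(3) = -2*v^5 - 4*v^4 + 5*v^3 + 3*v^2 + 16*v - 6
(4) = -4.61*d^2 - 0.5*d - 1.03
(5) = -0.42*w^5 - 0.39*w^4 + 8.29*w^3 + 6.07*w^2 - 0.36*w - 5.79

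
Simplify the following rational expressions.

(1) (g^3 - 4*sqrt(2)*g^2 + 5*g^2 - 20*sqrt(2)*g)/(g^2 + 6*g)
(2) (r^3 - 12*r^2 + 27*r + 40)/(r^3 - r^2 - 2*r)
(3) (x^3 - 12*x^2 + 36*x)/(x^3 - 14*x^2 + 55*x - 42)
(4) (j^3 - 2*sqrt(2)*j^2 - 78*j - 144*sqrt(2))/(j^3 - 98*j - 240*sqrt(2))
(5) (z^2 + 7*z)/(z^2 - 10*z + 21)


(1) = (g^2 + g*(5 - 4*sqrt(2)) - 20*sqrt(2))/(g + 6)
(2) = (r^2 - 13*r + 40)/(r^2 - 2*r)
(3) = (x^2 - 6*x)/(x^2 - 8*x + 7)
(4) = (j + 3*sqrt(2))/(j + 5*sqrt(2))
(5) = (z^2 + 7*z)/(z^2 - 10*z + 21)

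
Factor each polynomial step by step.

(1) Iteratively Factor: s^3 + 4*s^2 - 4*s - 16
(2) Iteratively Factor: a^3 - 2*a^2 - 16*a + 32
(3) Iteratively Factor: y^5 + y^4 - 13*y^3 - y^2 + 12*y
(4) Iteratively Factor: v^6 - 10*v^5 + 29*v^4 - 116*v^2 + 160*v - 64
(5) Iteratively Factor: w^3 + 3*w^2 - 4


(1) = (s + 2)*(s^2 + 2*s - 8) = (s + 2)*(s + 4)*(s - 2)
(2) = (a - 4)*(a^2 + 2*a - 8) = (a - 4)*(a - 2)*(a + 4)
(3) = (y - 3)*(y^4 + 4*y^3 - y^2 - 4*y) = y*(y - 3)*(y^3 + 4*y^2 - y - 4) = y*(y - 3)*(y - 1)*(y^2 + 5*y + 4) = y*(y - 3)*(y - 1)*(y + 1)*(y + 4)
(4) = (v - 4)*(v^5 - 6*v^4 + 5*v^3 + 20*v^2 - 36*v + 16) = (v - 4)*(v - 1)*(v^4 - 5*v^3 + 20*v - 16) = (v - 4)*(v - 2)*(v - 1)*(v^3 - 3*v^2 - 6*v + 8) = (v - 4)*(v - 2)*(v - 1)*(v + 2)*(v^2 - 5*v + 4) = (v - 4)^2*(v - 2)*(v - 1)*(v + 2)*(v - 1)
(5) = (w + 2)*(w^2 + w - 2) = (w - 1)*(w + 2)*(w + 2)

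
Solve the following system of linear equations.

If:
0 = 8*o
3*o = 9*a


Then:
a = 0
o = 0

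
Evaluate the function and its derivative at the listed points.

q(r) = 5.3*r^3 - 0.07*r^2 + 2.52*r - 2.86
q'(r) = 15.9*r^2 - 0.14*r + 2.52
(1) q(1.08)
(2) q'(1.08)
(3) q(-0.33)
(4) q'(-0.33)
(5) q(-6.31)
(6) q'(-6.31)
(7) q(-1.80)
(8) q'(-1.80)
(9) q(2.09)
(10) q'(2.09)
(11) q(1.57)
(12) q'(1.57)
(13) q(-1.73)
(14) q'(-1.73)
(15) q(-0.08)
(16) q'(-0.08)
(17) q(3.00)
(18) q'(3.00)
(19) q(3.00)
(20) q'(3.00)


(1) = 6.46
(2) = 20.91
(3) = -3.89
(4) = 4.30
(5) = -1353.12
(6) = 636.48
(7) = -38.53
(8) = 54.29
(9) = 50.49
(10) = 71.68
(11) = 21.43
(12) = 41.49
(13) = -34.87
(14) = 50.35
(15) = -3.06
(16) = 2.63
(17) = 147.17
(18) = 145.20
(19) = 147.17
(20) = 145.20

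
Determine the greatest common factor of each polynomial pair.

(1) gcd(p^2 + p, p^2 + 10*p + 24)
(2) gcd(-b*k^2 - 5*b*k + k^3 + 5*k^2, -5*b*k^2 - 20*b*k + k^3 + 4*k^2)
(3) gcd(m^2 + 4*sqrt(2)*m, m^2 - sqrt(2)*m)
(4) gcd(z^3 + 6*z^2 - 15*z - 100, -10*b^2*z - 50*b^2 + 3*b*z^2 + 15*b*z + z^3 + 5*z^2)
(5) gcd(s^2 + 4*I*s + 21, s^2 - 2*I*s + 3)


(1) = gcd(p*(p + 1), (p + 4)*(p + 6)) = 1
(2) = k
(3) = m
(4) = gcd((z - 4)*(z + 5)^2, (-2*b + z)*(5*b + z)*(z + 5)) = z + 5
(5) = s - 3*I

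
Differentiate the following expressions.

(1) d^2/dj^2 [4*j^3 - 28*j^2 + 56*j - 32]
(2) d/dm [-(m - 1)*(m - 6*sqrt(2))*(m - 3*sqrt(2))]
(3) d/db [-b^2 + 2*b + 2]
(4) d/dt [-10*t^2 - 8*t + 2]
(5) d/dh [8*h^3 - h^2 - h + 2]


(1) = 24*j - 56
(2) = -3*m^2 + 2*m + 18*sqrt(2)*m - 36 - 9*sqrt(2)
(3) = 2 - 2*b
(4) = -20*t - 8
(5) = 24*h^2 - 2*h - 1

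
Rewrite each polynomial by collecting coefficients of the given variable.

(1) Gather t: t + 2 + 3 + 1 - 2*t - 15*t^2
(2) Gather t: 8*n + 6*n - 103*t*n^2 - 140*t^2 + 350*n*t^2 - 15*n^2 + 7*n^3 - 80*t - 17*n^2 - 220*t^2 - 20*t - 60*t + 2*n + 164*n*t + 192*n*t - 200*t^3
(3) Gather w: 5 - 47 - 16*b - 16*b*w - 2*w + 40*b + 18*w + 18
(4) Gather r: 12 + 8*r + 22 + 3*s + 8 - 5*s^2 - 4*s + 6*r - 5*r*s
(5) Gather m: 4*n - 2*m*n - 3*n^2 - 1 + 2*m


(1) = -15*t^2 - t + 6
(2) = 7*n^3 - 32*n^2 + 16*n - 200*t^3 + t^2*(350*n - 360) + t*(-103*n^2 + 356*n - 160)
(3) = 24*b + w*(16 - 16*b) - 24
(4) = r*(14 - 5*s) - 5*s^2 - s + 42
(5) = m*(2 - 2*n) - 3*n^2 + 4*n - 1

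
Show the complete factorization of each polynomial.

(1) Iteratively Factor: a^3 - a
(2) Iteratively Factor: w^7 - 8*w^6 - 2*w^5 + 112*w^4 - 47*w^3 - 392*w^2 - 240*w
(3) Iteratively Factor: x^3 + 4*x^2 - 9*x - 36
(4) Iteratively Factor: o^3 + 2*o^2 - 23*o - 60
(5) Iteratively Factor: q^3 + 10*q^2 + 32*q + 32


(1) = (a)*(a^2 - 1) = a*(a - 1)*(a + 1)
(2) = (w + 3)*(w^6 - 11*w^5 + 31*w^4 + 19*w^3 - 104*w^2 - 80*w) = (w + 1)*(w + 3)*(w^5 - 12*w^4 + 43*w^3 - 24*w^2 - 80*w) = (w - 5)*(w + 1)*(w + 3)*(w^4 - 7*w^3 + 8*w^2 + 16*w) = (w - 5)*(w + 1)^2*(w + 3)*(w^3 - 8*w^2 + 16*w) = w*(w - 5)*(w + 1)^2*(w + 3)*(w^2 - 8*w + 16) = w*(w - 5)*(w - 4)*(w + 1)^2*(w + 3)*(w - 4)
(3) = (x + 4)*(x^2 - 9) = (x + 3)*(x + 4)*(x - 3)
(4) = (o + 3)*(o^2 - o - 20) = (o + 3)*(o + 4)*(o - 5)
(5) = (q + 2)*(q^2 + 8*q + 16) = (q + 2)*(q + 4)*(q + 4)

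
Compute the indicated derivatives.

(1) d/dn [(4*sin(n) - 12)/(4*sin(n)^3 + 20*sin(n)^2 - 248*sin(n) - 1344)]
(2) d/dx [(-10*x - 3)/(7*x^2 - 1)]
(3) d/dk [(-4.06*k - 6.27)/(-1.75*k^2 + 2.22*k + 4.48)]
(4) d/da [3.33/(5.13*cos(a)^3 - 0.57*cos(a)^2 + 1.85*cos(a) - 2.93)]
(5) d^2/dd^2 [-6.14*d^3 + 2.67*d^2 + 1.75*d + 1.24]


(1) = (-2*sin(n)^3 + 4*sin(n)^2 + 30*sin(n) - 522)*cos(n)/(sin(n)^3 + 5*sin(n)^2 - 62*sin(n) - 336)^2
(2) = 2*(35*x^2 + 21*x + 5)/(49*x^4 - 14*x^2 + 1)
(3) = (7.105*k^2 - 9.0132*k - (3.5*k - 2.22)*(4.06*k + 6.27) - 18.1888)/(-1.75*k^2 + 2.22*k + 4.48)^2
(4) = (51.2487*cos(a)^2 - 3.7962*cos(a) + 6.1605)*sin(a)/(5.13*cos(a)^3 - 0.57*cos(a)^2 + 1.85*cos(a) - 2.93)^2
(5) = 5.34 - 36.84*d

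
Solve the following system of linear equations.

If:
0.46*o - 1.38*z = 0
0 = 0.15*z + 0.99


Then:
o = -19.80
z = -6.60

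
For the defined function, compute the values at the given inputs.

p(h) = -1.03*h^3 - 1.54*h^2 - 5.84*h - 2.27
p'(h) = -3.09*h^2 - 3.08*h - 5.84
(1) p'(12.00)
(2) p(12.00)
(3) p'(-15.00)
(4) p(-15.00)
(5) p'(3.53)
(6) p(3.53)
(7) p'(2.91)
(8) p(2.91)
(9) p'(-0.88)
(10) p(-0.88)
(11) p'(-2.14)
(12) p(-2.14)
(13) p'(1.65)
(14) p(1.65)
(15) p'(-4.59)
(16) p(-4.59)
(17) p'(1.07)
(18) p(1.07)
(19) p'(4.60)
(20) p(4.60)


(1) = -487.76
(2) = -2073.95
(3) = -654.89
(4) = 3215.08
(5) = -55.22
(6) = -87.38
(7) = -40.97
(8) = -57.69
(9) = -5.52
(10) = 2.38
(11) = -13.40
(12) = 13.27
(13) = -19.33
(14) = -20.73
(15) = -56.80
(16) = 91.69
(17) = -12.67
(18) = -11.54
(19) = -85.39
(20) = -161.98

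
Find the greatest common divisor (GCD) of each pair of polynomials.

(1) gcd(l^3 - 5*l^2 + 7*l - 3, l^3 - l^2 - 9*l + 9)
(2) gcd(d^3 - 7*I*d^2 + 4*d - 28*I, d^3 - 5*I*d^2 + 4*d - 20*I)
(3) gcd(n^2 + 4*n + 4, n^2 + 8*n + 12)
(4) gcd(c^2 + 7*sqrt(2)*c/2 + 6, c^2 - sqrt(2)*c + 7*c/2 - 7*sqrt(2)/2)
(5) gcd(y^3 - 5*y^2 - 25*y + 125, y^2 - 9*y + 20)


(1) = l^2 - 4*l + 3
(2) = gcd((d - 7*I)*(d - 2*I)*(d + 2*I), (d - 5*I)*(d - 2*I)*(d + 2*I)) = d^2 + 4
(3) = gcd((n + 2)^2, (n + 2)*(n + 6)) = n + 2
(4) = 1
(5) = y - 5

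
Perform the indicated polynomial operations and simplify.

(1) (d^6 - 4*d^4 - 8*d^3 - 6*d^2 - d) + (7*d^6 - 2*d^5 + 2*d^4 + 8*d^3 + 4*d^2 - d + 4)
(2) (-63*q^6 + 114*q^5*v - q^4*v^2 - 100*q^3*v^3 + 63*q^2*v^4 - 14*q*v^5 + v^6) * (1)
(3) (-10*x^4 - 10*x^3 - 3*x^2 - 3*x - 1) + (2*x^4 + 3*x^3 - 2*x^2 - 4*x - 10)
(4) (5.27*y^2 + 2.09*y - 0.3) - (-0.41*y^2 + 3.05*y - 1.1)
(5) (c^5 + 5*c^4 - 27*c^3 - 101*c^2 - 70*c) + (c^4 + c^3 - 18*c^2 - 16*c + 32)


(1) = 8*d^6 - 2*d^5 - 2*d^4 - 2*d^2 - 2*d + 4
(2) = -63*q^6 + 114*q^5*v - q^4*v^2 - 100*q^3*v^3 + 63*q^2*v^4 - 14*q*v^5 + v^6
(3) = -8*x^4 - 7*x^3 - 5*x^2 - 7*x - 11
(4) = 5.68*y^2 - 0.96*y + 0.8
(5) = c^5 + 6*c^4 - 26*c^3 - 119*c^2 - 86*c + 32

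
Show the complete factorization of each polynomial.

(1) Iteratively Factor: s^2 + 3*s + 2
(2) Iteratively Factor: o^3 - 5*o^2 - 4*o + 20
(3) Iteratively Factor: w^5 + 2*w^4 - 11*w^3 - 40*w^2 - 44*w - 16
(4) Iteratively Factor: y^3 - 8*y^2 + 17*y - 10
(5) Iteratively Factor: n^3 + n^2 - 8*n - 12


(1) = (s + 2)*(s + 1)
(2) = (o - 5)*(o^2 - 4) = (o - 5)*(o + 2)*(o - 2)
(3) = (w - 4)*(w^4 + 6*w^3 + 13*w^2 + 12*w + 4) = (w - 4)*(w + 2)*(w^3 + 4*w^2 + 5*w + 2) = (w - 4)*(w + 2)^2*(w^2 + 2*w + 1) = (w - 4)*(w + 1)*(w + 2)^2*(w + 1)
(4) = (y - 1)*(y^2 - 7*y + 10) = (y - 5)*(y - 1)*(y - 2)
(5) = (n + 2)*(n^2 - n - 6) = (n - 3)*(n + 2)*(n + 2)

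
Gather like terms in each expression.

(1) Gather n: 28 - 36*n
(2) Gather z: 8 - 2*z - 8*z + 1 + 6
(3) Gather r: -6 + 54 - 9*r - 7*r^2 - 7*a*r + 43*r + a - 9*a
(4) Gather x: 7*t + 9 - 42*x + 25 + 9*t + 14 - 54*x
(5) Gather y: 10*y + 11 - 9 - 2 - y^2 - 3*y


(1) = 28 - 36*n
(2) = 15 - 10*z
(3) = -8*a - 7*r^2 + r*(34 - 7*a) + 48
(4) = 16*t - 96*x + 48
(5) = -y^2 + 7*y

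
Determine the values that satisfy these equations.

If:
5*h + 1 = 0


Then:
h = -1/5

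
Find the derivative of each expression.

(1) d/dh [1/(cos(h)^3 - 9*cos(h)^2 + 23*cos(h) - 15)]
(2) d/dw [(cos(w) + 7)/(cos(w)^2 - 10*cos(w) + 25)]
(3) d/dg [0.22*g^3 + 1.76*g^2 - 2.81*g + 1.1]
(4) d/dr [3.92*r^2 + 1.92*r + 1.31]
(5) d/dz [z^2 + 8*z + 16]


(1) = (3*cos(h)^2 - 18*cos(h) + 23)*sin(h)/(cos(h)^3 - 9*cos(h)^2 + 23*cos(h) - 15)^2
(2) = (cos(w) + 19)*sin(w)/(cos(w) - 5)^3
(3) = 0.66*g^2 + 3.52*g - 2.81
(4) = 7.84*r + 1.92
(5) = 2*z + 8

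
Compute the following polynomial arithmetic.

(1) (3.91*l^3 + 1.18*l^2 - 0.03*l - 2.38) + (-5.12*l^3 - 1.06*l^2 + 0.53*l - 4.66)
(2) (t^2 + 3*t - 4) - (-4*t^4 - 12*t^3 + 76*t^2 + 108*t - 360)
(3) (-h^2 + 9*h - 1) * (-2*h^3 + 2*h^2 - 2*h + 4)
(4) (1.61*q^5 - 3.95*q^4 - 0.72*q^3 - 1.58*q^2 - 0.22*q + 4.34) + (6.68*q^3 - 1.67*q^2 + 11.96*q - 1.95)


(1) = -1.21*l^3 + 0.12*l^2 + 0.5*l - 7.04
(2) = 4*t^4 + 12*t^3 - 75*t^2 - 105*t + 356
(3) = 2*h^5 - 20*h^4 + 22*h^3 - 24*h^2 + 38*h - 4
(4) = 1.61*q^5 - 3.95*q^4 + 5.96*q^3 - 3.25*q^2 + 11.74*q + 2.39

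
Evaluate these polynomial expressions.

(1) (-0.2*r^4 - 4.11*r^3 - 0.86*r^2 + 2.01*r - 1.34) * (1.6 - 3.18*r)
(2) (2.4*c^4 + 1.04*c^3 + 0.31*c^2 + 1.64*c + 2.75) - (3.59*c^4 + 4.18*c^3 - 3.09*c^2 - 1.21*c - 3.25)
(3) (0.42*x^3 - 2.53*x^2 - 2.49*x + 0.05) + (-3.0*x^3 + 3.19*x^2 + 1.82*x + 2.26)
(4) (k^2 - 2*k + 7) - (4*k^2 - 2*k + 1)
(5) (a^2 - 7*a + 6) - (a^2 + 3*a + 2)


(1) = 0.636*r^5 + 12.7498*r^4 - 3.8412*r^3 - 7.7678*r^2 + 7.4772*r - 2.144
(2) = -1.19*c^4 - 3.14*c^3 + 3.4*c^2 + 2.85*c + 6.0
(3) = -2.58*x^3 + 0.66*x^2 - 0.67*x + 2.31
(4) = 6 - 3*k^2
(5) = 4 - 10*a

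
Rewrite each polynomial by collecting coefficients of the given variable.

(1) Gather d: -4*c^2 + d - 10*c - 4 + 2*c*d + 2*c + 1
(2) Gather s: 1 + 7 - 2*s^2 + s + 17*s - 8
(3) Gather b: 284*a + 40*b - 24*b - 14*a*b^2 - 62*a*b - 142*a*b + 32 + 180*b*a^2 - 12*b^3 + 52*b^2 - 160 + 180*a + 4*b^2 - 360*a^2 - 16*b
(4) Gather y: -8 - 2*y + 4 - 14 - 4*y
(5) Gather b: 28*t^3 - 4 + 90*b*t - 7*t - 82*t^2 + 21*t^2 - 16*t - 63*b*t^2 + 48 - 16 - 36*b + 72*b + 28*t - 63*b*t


(1) = -4*c^2 - 8*c + d*(2*c + 1) - 3
(2) = -2*s^2 + 18*s
(3) = -360*a^2 + 464*a - 12*b^3 + b^2*(56 - 14*a) + b*(180*a^2 - 204*a) - 128
(4) = -6*y - 18
(5) = b*(-63*t^2 + 27*t + 36) + 28*t^3 - 61*t^2 + 5*t + 28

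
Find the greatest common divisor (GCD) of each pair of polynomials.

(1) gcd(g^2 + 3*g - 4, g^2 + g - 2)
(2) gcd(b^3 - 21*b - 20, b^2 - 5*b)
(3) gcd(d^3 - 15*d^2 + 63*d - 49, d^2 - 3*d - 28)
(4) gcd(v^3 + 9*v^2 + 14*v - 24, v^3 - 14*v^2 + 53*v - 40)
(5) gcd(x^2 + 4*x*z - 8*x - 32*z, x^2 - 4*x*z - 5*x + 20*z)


(1) = g - 1
(2) = b - 5
(3) = gcd((d - 7)^2*(d - 1), (d - 7)*(d + 4)) = d - 7
(4) = v - 1
(5) = 1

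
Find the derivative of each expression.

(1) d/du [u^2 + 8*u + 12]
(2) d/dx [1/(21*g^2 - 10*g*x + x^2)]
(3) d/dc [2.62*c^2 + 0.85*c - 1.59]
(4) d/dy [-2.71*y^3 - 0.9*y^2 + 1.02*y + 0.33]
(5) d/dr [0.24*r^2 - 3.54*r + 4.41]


(1) = 2*u + 8
(2) = 2*(5*g - x)/(21*g^2 - 10*g*x + x^2)^2
(3) = 5.24*c + 0.85
(4) = -8.13*y^2 - 1.8*y + 1.02
(5) = 0.48*r - 3.54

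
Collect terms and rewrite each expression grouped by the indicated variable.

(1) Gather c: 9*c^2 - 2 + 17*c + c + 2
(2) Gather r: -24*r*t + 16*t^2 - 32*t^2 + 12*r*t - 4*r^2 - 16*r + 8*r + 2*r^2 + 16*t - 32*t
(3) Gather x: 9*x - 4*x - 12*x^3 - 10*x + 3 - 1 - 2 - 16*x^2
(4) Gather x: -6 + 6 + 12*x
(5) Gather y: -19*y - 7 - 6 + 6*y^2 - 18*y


(1) = 9*c^2 + 18*c
(2) = -2*r^2 + r*(-12*t - 8) - 16*t^2 - 16*t
(3) = -12*x^3 - 16*x^2 - 5*x
(4) = 12*x
(5) = 6*y^2 - 37*y - 13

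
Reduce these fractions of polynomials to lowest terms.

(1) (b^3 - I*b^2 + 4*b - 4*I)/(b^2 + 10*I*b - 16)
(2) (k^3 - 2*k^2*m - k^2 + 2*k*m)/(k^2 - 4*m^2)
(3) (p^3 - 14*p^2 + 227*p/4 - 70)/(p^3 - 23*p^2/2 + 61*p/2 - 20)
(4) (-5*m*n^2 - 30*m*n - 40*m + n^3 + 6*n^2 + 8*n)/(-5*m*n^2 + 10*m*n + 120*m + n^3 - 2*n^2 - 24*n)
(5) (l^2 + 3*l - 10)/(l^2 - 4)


(1) = (b^2 - 3*I*b - 2)/(b + 8*I)
(2) = (k^2 - k)/(k + 2*m)
(3) = (2*p - 7)/(2*p - 2)
(4) = (n + 2)/(n - 6)
(5) = (l + 5)/(l + 2)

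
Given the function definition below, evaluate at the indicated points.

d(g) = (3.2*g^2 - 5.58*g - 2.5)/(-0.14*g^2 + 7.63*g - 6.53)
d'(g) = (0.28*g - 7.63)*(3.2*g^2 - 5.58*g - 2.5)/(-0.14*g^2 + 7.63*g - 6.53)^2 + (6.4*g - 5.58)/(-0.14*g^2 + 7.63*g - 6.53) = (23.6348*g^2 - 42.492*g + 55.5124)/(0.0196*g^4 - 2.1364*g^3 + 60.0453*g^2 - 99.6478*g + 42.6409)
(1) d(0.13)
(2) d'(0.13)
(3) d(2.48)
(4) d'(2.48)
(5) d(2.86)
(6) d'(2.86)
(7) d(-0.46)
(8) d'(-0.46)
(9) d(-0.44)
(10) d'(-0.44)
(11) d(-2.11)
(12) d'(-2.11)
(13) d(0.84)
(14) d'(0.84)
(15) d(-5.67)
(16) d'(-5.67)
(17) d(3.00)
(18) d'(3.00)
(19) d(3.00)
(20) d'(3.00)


(1) = 0.57
(2) = 1.64
(3) = 0.29
(4) = 0.72
(5) = 0.55
(6) = 0.64
(7) = -0.07
(8) = 0.79
(9) = -0.06
(10) = 0.80
(11) = -1.01
(12) = 0.46
(13) = 22.45
(14) = 756.91
(15) = -2.43
(16) = 0.36
(17) = 0.63
(18) = 0.62
(19) = 0.63
(20) = 0.62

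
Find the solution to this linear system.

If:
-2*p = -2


Then:
p = 1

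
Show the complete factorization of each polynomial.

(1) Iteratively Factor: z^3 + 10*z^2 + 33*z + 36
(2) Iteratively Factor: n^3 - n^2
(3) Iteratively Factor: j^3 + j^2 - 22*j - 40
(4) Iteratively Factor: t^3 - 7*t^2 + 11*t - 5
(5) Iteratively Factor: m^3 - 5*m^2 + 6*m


(1) = (z + 3)*(z^2 + 7*z + 12) = (z + 3)*(z + 4)*(z + 3)
(2) = (n)*(n^2 - n) = n*(n - 1)*(n)
(3) = (j - 5)*(j^2 + 6*j + 8) = (j - 5)*(j + 2)*(j + 4)
(4) = (t - 1)*(t^2 - 6*t + 5) = (t - 5)*(t - 1)*(t - 1)
(5) = (m)*(m^2 - 5*m + 6) = m*(m - 3)*(m - 2)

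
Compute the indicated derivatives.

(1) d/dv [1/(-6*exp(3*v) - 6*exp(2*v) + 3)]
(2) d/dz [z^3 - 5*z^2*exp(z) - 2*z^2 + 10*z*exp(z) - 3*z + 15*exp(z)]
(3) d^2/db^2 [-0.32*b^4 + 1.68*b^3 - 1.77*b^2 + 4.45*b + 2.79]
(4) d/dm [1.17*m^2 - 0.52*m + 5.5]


(1) = (2*exp(v) + 4/3)*exp(2*v)/(2*exp(3*v) + 2*exp(2*v) - 1)^2
(2) = -5*z^2*exp(z) + 3*z^2 - 4*z + 25*exp(z) - 3
(3) = -3.84*b^2 + 10.08*b - 3.54
(4) = 2.34*m - 0.52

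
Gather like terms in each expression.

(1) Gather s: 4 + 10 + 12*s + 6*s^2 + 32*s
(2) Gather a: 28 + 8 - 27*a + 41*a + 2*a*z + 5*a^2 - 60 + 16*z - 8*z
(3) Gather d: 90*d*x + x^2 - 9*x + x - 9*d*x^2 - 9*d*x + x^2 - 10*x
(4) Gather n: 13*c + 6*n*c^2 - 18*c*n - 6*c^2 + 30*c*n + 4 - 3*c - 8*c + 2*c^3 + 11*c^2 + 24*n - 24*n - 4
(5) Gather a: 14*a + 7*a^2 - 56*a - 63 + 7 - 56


(1) = 6*s^2 + 44*s + 14
(2) = 5*a^2 + a*(2*z + 14) + 8*z - 24
(3) = d*(-9*x^2 + 81*x) + 2*x^2 - 18*x
(4) = 2*c^3 + 5*c^2 + 2*c + n*(6*c^2 + 12*c)
(5) = 7*a^2 - 42*a - 112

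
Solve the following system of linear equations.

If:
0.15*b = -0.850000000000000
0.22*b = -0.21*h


Then:
b = -5.67
h = 5.94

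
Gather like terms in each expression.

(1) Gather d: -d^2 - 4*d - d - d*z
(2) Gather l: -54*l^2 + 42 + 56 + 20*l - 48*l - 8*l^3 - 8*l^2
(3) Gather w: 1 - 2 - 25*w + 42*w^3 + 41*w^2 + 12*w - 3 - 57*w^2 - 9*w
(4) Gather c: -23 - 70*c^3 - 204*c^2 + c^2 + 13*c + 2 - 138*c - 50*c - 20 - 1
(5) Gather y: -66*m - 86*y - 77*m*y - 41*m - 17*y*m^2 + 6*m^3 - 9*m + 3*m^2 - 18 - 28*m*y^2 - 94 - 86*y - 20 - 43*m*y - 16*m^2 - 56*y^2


(1) = -d^2 + d*(-z - 5)
(2) = -8*l^3 - 62*l^2 - 28*l + 98
(3) = 42*w^3 - 16*w^2 - 22*w - 4
(4) = -70*c^3 - 203*c^2 - 175*c - 42
(5) = 6*m^3 - 13*m^2 - 116*m + y^2*(-28*m - 56) + y*(-17*m^2 - 120*m - 172) - 132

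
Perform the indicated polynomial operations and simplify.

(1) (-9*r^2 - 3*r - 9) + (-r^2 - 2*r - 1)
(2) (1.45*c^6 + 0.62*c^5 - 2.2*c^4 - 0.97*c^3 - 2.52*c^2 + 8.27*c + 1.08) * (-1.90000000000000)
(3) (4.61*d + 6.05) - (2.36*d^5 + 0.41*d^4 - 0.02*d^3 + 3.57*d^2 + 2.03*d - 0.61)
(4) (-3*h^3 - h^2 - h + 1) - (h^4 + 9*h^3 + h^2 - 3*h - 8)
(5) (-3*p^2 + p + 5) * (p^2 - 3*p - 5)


(1) = -10*r^2 - 5*r - 10
(2) = -2.755*c^6 - 1.178*c^5 + 4.18*c^4 + 1.843*c^3 + 4.788*c^2 - 15.713*c - 2.052
(3) = -2.36*d^5 - 0.41*d^4 + 0.02*d^3 - 3.57*d^2 + 2.58*d + 6.66
(4) = -h^4 - 12*h^3 - 2*h^2 + 2*h + 9
(5) = -3*p^4 + 10*p^3 + 17*p^2 - 20*p - 25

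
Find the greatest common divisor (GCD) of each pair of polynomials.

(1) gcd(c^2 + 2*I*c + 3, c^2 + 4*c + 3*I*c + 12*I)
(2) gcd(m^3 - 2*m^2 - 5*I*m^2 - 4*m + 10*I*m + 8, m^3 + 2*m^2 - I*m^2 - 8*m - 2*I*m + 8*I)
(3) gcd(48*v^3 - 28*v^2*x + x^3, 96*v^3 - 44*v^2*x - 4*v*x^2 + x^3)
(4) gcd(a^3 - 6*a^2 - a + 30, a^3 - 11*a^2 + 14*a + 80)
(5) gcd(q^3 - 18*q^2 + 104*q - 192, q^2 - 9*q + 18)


(1) = gcd((c - I)*(c + 3*I), (c + 4)*(c + 3*I)) = c + 3*I
(2) = m^2 + m*(-2 - I) + 2*I
(3) = gcd((-4*v + x)*(-2*v + x)*(6*v + x), (-8*v + x)*(-2*v + x)*(6*v + x)) = -12*v^2 + 4*v*x + x^2
(4) = gcd((a - 5)*(a - 3)*(a + 2), (a - 8)*(a - 5)*(a + 2)) = a^2 - 3*a - 10
(5) = q - 6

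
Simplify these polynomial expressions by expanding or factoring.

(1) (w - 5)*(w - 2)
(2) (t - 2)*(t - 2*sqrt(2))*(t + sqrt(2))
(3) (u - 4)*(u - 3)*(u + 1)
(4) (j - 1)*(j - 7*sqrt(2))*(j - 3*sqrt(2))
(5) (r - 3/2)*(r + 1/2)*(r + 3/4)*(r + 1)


(1) = w^2 - 7*w + 10
(2) = t^3 - 2*t^2 - sqrt(2)*t^2 - 4*t + 2*sqrt(2)*t + 8
(3) = u^3 - 6*u^2 + 5*u + 12
(4) = j^3 - 10*sqrt(2)*j^2 - j^2 + 10*sqrt(2)*j + 42*j - 42
(5) = r^4 + 3*r^3/4 - 7*r^2/4 - 33*r/16 - 9/16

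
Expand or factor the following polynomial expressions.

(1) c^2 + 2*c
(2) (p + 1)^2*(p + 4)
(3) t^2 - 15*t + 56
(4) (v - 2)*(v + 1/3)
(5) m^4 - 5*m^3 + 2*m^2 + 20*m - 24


(1) = c*(c + 2)
(2) = p^3 + 6*p^2 + 9*p + 4
(3) = (t - 8)*(t - 7)
(4) = v^2 - 5*v/3 - 2/3
(5) = (m - 3)*(m - 2)^2*(m + 2)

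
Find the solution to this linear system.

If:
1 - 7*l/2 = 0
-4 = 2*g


Then:
g = -2
l = 2/7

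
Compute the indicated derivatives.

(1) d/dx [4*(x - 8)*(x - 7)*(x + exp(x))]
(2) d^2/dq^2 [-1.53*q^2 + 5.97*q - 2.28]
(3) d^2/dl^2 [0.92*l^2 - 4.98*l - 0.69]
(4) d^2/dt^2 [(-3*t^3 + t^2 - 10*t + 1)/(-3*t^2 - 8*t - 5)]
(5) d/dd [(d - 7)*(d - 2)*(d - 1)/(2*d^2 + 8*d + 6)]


(1) = 4*(x - 8)*(x - 7)*(exp(x) + 1) + 4*(x - 8)*(x + exp(x)) + 4*(x - 7)*(x + exp(x))
(2) = -3.06000000000000
(3) = 1.84000000000000
(4) = 6*(87*t^3 + 126*t^2 - 99*t - 158)/(27*t^6 + 216*t^5 + 711*t^4 + 1232*t^3 + 1185*t^2 + 600*t + 125)
(5) = (d^4 + 8*d^3 - 54*d^2 - 32*d + 125)/(2*(d^4 + 8*d^3 + 22*d^2 + 24*d + 9))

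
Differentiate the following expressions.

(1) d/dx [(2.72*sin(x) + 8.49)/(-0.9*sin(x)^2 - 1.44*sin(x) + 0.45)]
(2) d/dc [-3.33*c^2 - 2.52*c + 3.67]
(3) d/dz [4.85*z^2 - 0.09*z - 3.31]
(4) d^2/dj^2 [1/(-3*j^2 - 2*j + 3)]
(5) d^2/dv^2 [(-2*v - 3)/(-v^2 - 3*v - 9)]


(1) = 0.4822530864*(2.448*sin(x)^2 + 15.282*sin(x) + 13.4496)*cos(x)/(1.0*sin(x) - 0.3125*cos(2*x))^2
(2) = -6.66*c - 2.52
(3) = 9.7*z - 0.09
(4) = 2*(9*j^2 + 6*j - 4*(3*j + 1)^2 - 9)/(3*j^2 + 2*j - 3)^3
(5) = 2*(2*v + 3)*(-3*v^2 - 9*v + (2*v + 3)^2 - 27)/(v^2 + 3*v + 9)^3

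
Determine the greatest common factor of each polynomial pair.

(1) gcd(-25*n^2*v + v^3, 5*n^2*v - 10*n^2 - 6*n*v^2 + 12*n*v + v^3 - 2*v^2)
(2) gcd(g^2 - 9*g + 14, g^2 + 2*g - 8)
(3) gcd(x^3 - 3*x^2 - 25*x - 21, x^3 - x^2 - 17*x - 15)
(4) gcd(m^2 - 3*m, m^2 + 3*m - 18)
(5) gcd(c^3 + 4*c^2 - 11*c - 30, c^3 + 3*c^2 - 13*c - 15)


(1) = gcd(v*(-5*n + v)*(5*n + v), (-5*n + v)*(-n + v)*(v - 2)) = -5*n + v
(2) = gcd((g - 7)*(g - 2), (g - 2)*(g + 4)) = g - 2
(3) = x^2 + 4*x + 3
(4) = gcd(m*(m - 3), (m - 3)*(m + 6)) = m - 3
(5) = c^2 + 2*c - 15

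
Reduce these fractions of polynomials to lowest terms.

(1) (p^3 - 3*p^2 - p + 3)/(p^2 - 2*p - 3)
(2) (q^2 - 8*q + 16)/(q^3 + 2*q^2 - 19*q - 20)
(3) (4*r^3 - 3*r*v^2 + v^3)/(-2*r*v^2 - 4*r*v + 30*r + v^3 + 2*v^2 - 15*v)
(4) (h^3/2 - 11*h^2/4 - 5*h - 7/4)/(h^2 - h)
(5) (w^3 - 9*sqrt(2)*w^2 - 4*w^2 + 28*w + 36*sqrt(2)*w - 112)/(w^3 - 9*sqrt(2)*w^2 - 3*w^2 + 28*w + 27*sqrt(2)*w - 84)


(1) = p - 1
(2) = (q - 4)/(q^2 + 6*q + 5)
(3) = (-2*r^2 - r*v + v^2)/(v^2 + 2*v - 15)
(4) = (2*h^3 - 11*h^2 - 20*h - 7)/(4*h^2 - 4*h)
(5) = (w - 4)/(w - 3)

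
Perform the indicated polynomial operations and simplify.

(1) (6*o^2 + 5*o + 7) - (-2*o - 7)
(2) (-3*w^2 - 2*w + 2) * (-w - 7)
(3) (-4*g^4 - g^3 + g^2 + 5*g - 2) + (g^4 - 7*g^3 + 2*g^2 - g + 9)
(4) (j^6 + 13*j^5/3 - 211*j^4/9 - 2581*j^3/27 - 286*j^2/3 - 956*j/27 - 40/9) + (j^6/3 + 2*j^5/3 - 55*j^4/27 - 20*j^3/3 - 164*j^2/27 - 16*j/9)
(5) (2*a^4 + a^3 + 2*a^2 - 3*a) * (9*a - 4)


(1) = 6*o^2 + 7*o + 14
(2) = 3*w^3 + 23*w^2 + 12*w - 14
(3) = -3*g^4 - 8*g^3 + 3*g^2 + 4*g + 7
(4) = 4*j^6/3 + 5*j^5 - 688*j^4/27 - 2761*j^3/27 - 2738*j^2/27 - 1004*j/27 - 40/9
(5) = 18*a^5 + a^4 + 14*a^3 - 35*a^2 + 12*a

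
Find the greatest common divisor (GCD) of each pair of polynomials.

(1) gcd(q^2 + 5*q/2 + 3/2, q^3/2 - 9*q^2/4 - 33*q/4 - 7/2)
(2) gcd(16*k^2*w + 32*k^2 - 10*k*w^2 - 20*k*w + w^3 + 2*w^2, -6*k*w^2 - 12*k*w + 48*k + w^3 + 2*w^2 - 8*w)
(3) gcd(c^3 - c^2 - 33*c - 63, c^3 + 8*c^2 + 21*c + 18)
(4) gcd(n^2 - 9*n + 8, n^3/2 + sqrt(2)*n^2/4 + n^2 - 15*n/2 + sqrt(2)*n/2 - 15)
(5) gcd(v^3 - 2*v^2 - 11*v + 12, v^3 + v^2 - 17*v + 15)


(1) = gcd((q + 1)*(q + 3/2), (q/2 + 1)*(q - 7)*(q + 1/2)) = 1
(2) = gcd((-8*k + w)*(-2*k + w)*(w + 2), (-6*k + w)*(w - 2)*(w + 4)) = 1
(3) = gcd((c - 7)*(c + 3)^2, (c + 2)*(c + 3)^2) = c^2 + 6*c + 9
(4) = 1
(5) = v - 1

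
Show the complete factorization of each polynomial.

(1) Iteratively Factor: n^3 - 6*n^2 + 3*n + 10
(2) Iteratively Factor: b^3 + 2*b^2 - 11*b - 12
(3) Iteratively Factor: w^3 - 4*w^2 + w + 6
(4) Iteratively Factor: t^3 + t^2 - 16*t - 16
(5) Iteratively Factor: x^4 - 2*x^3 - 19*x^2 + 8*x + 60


(1) = (n - 5)*(n^2 - n - 2) = (n - 5)*(n + 1)*(n - 2)
(2) = (b + 4)*(b^2 - 2*b - 3) = (b - 3)*(b + 4)*(b + 1)
(3) = (w - 2)*(w^2 - 2*w - 3) = (w - 2)*(w + 1)*(w - 3)
(4) = (t + 1)*(t^2 - 16) = (t + 1)*(t + 4)*(t - 4)
(5) = (x + 3)*(x^3 - 5*x^2 - 4*x + 20) = (x - 5)*(x + 3)*(x^2 - 4) = (x - 5)*(x + 2)*(x + 3)*(x - 2)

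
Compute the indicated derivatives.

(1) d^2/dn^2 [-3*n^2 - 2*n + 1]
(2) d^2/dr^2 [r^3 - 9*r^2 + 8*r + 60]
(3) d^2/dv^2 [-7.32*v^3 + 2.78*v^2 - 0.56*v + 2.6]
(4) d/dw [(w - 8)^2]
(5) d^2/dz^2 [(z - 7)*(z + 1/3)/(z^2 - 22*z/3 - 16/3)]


(1) = -6
(2) = 6*r - 18
(3) = 5.56 - 43.92*v
(4) = 2*w - 16
(5) = 2*(18*z^3 + 243*z^2 - 1494*z + 4084)/(27*z^6 - 594*z^5 + 3924*z^4 - 4312*z^3 - 20928*z^2 - 16896*z - 4096)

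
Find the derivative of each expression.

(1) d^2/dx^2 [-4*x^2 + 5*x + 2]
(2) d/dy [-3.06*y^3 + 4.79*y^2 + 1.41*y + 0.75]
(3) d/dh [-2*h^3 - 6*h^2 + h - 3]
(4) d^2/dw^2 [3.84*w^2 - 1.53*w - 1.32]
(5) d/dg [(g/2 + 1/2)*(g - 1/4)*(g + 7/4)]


(1) = -8
(2) = -9.18*y^2 + 9.58*y + 1.41
(3) = -6*h^2 - 12*h + 1
(4) = 7.68000000000000
(5) = 3*g^2/2 + 5*g/2 + 17/32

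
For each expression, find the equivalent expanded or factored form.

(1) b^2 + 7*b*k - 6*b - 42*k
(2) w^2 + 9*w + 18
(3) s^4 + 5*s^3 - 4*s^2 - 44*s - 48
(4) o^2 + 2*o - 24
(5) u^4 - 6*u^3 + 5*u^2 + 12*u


(1) = (b - 6)*(b + 7*k)
(2) = (w + 3)*(w + 6)
(3) = (s - 3)*(s + 2)^2*(s + 4)
(4) = (o - 4)*(o + 6)
(5) = u*(u - 4)*(u - 3)*(u + 1)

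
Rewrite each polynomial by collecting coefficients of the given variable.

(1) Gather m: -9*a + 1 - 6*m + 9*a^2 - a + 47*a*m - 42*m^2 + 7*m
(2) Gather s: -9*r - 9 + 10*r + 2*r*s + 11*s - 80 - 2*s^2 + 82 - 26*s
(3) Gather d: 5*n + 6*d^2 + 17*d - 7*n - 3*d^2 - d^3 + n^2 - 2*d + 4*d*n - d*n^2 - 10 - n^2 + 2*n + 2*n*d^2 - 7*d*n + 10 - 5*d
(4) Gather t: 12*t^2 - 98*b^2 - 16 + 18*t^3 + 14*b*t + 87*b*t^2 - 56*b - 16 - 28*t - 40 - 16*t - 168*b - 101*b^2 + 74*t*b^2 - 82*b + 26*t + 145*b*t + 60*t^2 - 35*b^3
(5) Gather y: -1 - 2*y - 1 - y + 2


(1) = 9*a^2 - 10*a - 42*m^2 + m*(47*a + 1) + 1
(2) = r - 2*s^2 + s*(2*r - 15) - 7
(3) = -d^3 + d^2*(2*n + 3) + d*(-n^2 - 3*n + 10)
(4) = -35*b^3 - 199*b^2 - 306*b + 18*t^3 + t^2*(87*b + 72) + t*(74*b^2 + 159*b - 18) - 72
(5) = -3*y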